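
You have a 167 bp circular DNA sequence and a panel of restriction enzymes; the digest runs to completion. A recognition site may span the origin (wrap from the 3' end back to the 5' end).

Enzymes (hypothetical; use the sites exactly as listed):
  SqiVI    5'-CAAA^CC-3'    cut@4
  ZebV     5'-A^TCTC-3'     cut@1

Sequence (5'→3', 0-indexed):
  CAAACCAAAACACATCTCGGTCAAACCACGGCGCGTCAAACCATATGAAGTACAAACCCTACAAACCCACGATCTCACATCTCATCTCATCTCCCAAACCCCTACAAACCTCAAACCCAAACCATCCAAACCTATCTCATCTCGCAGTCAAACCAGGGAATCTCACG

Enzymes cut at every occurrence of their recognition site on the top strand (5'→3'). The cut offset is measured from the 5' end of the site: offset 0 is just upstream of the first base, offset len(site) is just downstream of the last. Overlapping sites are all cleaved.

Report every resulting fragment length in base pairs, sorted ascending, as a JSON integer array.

[4,5,5,5,6,7,7,7,8,9,9,9,10,10,11,11,13,15,16]

Site scan:
  SqiVI (CAAACC, off=4): starts [0, 21, 36, 52, 61, 94, 104, 111, 117, 126, 148] → cuts [4, 25, 40, 56, 65, 98, 108, 115, 121, 130, 152]
  ZebV (ATCTC, off=1): starts [13, 71, 78, 83, 88, 133, 138, 159] → cuts [14, 72, 79, 84, 89, 134, 139, 160]

Pooled cuts: [4, 14, 25, 40, 56, 65, 72, 79, 84, 89, 98, 108, 115, 121, 130, 134, 139, 152, 160]

Fragment lengths:
  4→14: 10 bp
  14→25: 11 bp
  25→40: 15 bp
  40→56: 16 bp
  56→65: 9 bp
  65→72: 7 bp
  72→79: 7 bp
  79→84: 5 bp
  84→89: 5 bp
  89→98: 9 bp
  98→108: 10 bp
  108→115: 7 bp
  115→121: 6 bp
  121→130: 9 bp
  130→134: 4 bp
  134→139: 5 bp
  139→152: 13 bp
  152→160: 8 bp
  160→4 (wrap): 167-160+4 = 11 bp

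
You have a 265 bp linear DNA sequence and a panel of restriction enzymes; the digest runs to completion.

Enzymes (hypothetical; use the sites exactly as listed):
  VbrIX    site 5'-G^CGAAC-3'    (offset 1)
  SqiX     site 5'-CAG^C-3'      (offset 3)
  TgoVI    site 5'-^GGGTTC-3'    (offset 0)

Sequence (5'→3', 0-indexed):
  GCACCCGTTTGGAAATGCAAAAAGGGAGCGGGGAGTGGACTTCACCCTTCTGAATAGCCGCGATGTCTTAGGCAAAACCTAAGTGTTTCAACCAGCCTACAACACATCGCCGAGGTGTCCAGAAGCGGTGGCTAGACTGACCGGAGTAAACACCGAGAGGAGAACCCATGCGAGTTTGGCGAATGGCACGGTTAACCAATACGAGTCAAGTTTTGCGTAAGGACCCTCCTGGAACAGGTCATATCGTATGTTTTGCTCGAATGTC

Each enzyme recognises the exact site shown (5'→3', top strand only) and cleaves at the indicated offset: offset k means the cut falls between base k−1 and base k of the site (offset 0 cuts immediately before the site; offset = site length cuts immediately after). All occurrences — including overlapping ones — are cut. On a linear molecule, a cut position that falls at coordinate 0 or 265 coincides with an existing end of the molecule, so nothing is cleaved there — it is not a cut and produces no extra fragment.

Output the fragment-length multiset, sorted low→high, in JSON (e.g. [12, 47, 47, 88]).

Site scan:
  VbrIX (GCGAAC, off=1): no sites
  SqiX CAGC/3: at [92] ⇒ [95]
  TgoVI (GGGTTC, off=0): no sites

Pooled cuts: [95]

Fragments:
  [0,95): 95 bp
  [95,265): 170 bp

[95,170]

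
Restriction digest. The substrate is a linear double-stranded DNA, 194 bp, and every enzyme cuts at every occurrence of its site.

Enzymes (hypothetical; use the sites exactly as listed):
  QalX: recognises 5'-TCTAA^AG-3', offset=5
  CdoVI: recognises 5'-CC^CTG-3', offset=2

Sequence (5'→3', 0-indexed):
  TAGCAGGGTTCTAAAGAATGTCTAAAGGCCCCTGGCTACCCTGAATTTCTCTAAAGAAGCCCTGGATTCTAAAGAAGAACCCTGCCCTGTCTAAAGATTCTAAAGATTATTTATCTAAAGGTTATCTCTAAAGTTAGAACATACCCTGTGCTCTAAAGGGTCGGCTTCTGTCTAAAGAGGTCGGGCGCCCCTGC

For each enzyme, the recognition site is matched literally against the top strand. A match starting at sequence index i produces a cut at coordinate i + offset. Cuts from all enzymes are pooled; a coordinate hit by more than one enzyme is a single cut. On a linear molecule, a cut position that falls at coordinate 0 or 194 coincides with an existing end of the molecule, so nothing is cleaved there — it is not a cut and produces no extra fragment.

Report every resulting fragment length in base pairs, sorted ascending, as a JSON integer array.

[4,5,6,7,8,9,9,9,11,11,11,13,14,14,14,15,15,19]

Per-enzyme occurrences:
  QalX (TCTAAAG, off=5): starts [9, 20, 49, 67, 89, 98, 113, 126, 151, 170] → cuts [14, 25, 54, 72, 94, 103, 118, 131, 156, 175]
  CdoVI (CCCTG, off=2): starts [29, 38, 59, 79, 84, 143, 188] → cuts [31, 40, 61, 81, 86, 145, 190]

Pooled cuts: [14, 25, 31, 40, 54, 61, 72, 81, 86, 94, 103, 118, 131, 145, 156, 175, 190]

Fragments:
  [0,14): 14 bp
  [14,25): 11 bp
  [25,31): 6 bp
  [31,40): 9 bp
  [40,54): 14 bp
  [54,61): 7 bp
  [61,72): 11 bp
  [72,81): 9 bp
  [81,86): 5 bp
  [86,94): 8 bp
  [94,103): 9 bp
  [103,118): 15 bp
  [118,131): 13 bp
  [131,145): 14 bp
  [145,156): 11 bp
  [156,175): 19 bp
  [175,190): 15 bp
  [190,194): 4 bp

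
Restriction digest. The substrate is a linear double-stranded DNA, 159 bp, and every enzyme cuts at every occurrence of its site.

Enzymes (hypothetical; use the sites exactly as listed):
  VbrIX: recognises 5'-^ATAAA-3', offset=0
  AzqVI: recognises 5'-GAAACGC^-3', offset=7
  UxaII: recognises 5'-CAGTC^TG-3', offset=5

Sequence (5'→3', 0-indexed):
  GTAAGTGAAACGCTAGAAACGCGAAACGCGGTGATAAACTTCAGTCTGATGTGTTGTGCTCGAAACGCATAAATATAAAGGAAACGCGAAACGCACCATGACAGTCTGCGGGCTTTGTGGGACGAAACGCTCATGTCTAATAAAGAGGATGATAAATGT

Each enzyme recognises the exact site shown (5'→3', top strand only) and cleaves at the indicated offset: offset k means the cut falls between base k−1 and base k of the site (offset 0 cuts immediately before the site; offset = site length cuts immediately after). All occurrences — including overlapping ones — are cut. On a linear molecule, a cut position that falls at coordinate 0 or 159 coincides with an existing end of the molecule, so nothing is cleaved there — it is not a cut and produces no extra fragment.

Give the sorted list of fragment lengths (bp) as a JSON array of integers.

Per-enzyme occurrences:
  VbrIX ATAAA/0: at [33, 68, 74, 139, 151] ⇒ [33, 68, 74, 139, 151]
  AzqVI GAAACGC/7: at [6, 15, 22, 61, 80, 87, 123] ⇒ [13, 22, 29, 68, 87, 94, 130]
  UxaII CAGTCTG/5: at [41, 101] ⇒ [46, 106]

All cut coordinates (distinct, sorted): [13, 22, 29, 33, 46, 68, 74, 87, 94, 106, 130, 139, 151]

Fragments:
  [0,13): 13 bp
  [13,22): 9 bp
  [22,29): 7 bp
  [29,33): 4 bp
  [33,46): 13 bp
  [46,68): 22 bp
  [68,74): 6 bp
  [74,87): 13 bp
  [87,94): 7 bp
  [94,106): 12 bp
  [106,130): 24 bp
  [130,139): 9 bp
  [139,151): 12 bp
  [151,159): 8 bp

[4,6,7,7,8,9,9,12,12,13,13,13,22,24]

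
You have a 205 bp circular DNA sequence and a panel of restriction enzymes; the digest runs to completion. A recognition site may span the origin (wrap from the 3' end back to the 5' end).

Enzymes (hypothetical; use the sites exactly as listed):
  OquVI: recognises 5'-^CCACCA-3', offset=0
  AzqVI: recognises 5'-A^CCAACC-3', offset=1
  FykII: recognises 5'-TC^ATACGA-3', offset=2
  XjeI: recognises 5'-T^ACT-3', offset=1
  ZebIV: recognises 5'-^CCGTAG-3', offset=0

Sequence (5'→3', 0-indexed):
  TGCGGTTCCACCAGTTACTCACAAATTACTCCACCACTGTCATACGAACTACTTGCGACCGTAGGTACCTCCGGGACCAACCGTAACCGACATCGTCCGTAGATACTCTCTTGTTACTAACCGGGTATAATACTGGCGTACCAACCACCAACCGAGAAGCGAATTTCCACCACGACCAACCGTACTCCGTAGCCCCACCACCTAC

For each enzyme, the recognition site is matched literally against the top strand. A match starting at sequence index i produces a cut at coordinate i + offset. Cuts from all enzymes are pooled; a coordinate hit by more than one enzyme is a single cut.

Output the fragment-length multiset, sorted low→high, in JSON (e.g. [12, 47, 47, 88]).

Per-enzyme occurrences:
  OquVI CCACCA/0: at [7, 30, 144, 166, 194] ⇒ [7, 30, 144, 166, 194]
  AzqVI ACCAACC/1: at [75, 139, 146, 174] ⇒ [76, 140, 147, 175]
  FykII TCATACGA/2: at [39] ⇒ [41]
  XjeI TACT/1: at [15, 26, 49, 103, 114, 130, 182, 202] ⇒ [16, 27, 50, 104, 115, 131, 183, 203]
  ZebIV CCGTAG/0: at [58, 96, 186] ⇒ [58, 96, 186]

All cut coordinates (distinct, sorted): [7, 16, 27, 30, 41, 50, 58, 76, 96, 104, 115, 131, 140, 144, 147, 166, 175, 183, 186, 194, 203]

Fragments:
  7→16: 9 bp
  16→27: 11 bp
  27→30: 3 bp
  30→41: 11 bp
  41→50: 9 bp
  50→58: 8 bp
  58→76: 18 bp
  76→96: 20 bp
  96→104: 8 bp
  104→115: 11 bp
  115→131: 16 bp
  131→140: 9 bp
  140→144: 4 bp
  144→147: 3 bp
  147→166: 19 bp
  166→175: 9 bp
  175→183: 8 bp
  183→186: 3 bp
  186→194: 8 bp
  194→203: 9 bp
  203→7 (wrap): 205-203+7 = 9 bp

[3,3,3,4,8,8,8,8,9,9,9,9,9,9,11,11,11,16,18,19,20]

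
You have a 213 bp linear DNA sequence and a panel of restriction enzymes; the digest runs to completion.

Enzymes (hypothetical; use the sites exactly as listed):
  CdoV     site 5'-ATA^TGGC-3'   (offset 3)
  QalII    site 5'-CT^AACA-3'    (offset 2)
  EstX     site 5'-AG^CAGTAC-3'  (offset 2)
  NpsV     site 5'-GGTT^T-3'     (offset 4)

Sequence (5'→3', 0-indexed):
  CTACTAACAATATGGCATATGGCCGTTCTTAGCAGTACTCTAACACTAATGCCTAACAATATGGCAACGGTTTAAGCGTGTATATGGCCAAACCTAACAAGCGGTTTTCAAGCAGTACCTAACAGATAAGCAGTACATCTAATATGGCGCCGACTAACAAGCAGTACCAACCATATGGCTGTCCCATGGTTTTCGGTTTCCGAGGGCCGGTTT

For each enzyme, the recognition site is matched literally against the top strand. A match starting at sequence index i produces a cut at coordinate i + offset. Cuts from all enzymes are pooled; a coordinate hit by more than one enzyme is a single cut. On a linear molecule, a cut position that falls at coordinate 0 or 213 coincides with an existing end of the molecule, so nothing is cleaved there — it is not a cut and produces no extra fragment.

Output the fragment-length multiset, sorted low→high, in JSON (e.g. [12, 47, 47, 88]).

Scan for sites:
  CdoV (ATATGGC, off=3): starts [9, 16, 58, 81, 141, 172] → cuts [12, 19, 61, 84, 144, 175]
  QalII (CTAACA, off=2): starts [3, 39, 52, 93, 118, 153] → cuts [5, 41, 54, 95, 120, 155]
  EstX (AGCAGTAC, off=2): starts [30, 110, 128, 159] → cuts [32, 112, 130, 161]
  NpsV (GGTTT, off=4): starts [68, 102, 187, 194, 208] → cuts [72, 106, 191, 198, 212]

Pooled cuts: [5, 12, 19, 32, 41, 54, 61, 72, 84, 95, 106, 112, 120, 130, 144, 155, 161, 175, 191, 198, 212]

Fragment lengths:
  [0,5): 5 bp
  [5,12): 7 bp
  [12,19): 7 bp
  [19,32): 13 bp
  [32,41): 9 bp
  [41,54): 13 bp
  [54,61): 7 bp
  [61,72): 11 bp
  [72,84): 12 bp
  [84,95): 11 bp
  [95,106): 11 bp
  [106,112): 6 bp
  [112,120): 8 bp
  [120,130): 10 bp
  [130,144): 14 bp
  [144,155): 11 bp
  [155,161): 6 bp
  [161,175): 14 bp
  [175,191): 16 bp
  [191,198): 7 bp
  [198,212): 14 bp
  [212,213): 1 bp

[1,5,6,6,7,7,7,7,8,9,10,11,11,11,11,12,13,13,14,14,14,16]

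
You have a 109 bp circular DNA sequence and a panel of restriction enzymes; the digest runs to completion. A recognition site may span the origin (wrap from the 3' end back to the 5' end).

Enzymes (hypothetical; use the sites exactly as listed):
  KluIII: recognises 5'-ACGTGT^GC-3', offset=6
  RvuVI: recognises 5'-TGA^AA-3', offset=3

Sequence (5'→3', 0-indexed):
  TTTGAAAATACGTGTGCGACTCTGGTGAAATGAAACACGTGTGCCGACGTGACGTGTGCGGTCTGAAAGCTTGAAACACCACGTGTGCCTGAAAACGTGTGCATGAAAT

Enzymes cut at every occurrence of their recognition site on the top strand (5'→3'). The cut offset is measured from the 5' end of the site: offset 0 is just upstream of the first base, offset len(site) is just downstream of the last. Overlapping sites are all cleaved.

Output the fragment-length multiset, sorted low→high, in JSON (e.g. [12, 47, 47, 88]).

Scan for sites:
  KluIII (ACGTGTGC, off=6): starts [9, 36, 51, 80, 94] → cuts [15, 42, 57, 86, 100]
  RvuVI (TGAAA, off=3): starts [2, 25, 30, 63, 71, 89, 103] → cuts [5, 28, 33, 66, 74, 92, 106]

All cut coordinates (distinct, sorted): [5, 15, 28, 33, 42, 57, 66, 74, 86, 92, 100, 106]

Fragment lengths:
  5→15: 10 bp
  15→28: 13 bp
  28→33: 5 bp
  33→42: 9 bp
  42→57: 15 bp
  57→66: 9 bp
  66→74: 8 bp
  74→86: 12 bp
  86→92: 6 bp
  92→100: 8 bp
  100→106: 6 bp
  106→5 (wrap): 109-106+5 = 8 bp

[5,6,6,8,8,8,9,9,10,12,13,15]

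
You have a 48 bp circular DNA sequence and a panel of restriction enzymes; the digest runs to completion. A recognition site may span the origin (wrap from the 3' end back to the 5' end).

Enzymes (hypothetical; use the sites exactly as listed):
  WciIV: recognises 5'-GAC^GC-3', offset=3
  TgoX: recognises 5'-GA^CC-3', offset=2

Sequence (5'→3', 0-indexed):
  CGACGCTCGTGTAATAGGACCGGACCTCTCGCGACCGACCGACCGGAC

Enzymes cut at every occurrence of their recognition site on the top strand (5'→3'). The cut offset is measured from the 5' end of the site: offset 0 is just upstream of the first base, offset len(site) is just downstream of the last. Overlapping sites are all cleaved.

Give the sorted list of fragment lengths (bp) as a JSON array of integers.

[4,4,5,5,5,10,15]

Scan for sites:
  WciIV GACGC/3: at [1] ⇒ [4]
  TgoX GACC/2: at [17, 22, 32, 36, 40, 45] ⇒ [19, 24, 34, 38, 42, 47]

All cut coordinates (distinct, sorted): [4, 19, 24, 34, 38, 42, 47]

Fragments:
  4→19: 15 bp
  19→24: 5 bp
  24→34: 10 bp
  34→38: 4 bp
  38→42: 4 bp
  42→47: 5 bp
  47→4 (wrap): 48-47+4 = 5 bp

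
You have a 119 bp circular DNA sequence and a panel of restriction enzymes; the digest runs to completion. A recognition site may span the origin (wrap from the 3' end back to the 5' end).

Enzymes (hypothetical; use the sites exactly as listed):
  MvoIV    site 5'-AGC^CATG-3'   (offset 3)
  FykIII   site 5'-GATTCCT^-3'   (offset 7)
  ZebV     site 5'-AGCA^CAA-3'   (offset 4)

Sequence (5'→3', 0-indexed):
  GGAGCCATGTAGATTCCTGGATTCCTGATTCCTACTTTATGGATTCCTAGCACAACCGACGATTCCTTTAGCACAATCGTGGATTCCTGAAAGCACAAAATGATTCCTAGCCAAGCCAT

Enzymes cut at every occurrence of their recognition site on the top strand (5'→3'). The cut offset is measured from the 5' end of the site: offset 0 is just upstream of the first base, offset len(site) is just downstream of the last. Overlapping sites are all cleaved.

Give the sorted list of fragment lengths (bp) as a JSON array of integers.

Scan for sites:
  MvoIV (AGCCATG, off=3): starts [2, 113] → cuts [5, 116]
  FykIII (GATTCCT, off=7): starts [11, 19, 26, 41, 60, 81, 101] → cuts [18, 26, 33, 48, 67, 88, 108]
  ZebV (AGCACAA, off=4): starts [48, 69, 91] → cuts [52, 73, 95]

Pooled cuts: [5, 18, 26, 33, 48, 52, 67, 73, 88, 95, 108, 116]

Fragments:
  5→18: 13 bp
  18→26: 8 bp
  26→33: 7 bp
  33→48: 15 bp
  48→52: 4 bp
  52→67: 15 bp
  67→73: 6 bp
  73→88: 15 bp
  88→95: 7 bp
  95→108: 13 bp
  108→116: 8 bp
  116→5 (wrap): 119-116+5 = 8 bp

[4,6,7,7,8,8,8,13,13,15,15,15]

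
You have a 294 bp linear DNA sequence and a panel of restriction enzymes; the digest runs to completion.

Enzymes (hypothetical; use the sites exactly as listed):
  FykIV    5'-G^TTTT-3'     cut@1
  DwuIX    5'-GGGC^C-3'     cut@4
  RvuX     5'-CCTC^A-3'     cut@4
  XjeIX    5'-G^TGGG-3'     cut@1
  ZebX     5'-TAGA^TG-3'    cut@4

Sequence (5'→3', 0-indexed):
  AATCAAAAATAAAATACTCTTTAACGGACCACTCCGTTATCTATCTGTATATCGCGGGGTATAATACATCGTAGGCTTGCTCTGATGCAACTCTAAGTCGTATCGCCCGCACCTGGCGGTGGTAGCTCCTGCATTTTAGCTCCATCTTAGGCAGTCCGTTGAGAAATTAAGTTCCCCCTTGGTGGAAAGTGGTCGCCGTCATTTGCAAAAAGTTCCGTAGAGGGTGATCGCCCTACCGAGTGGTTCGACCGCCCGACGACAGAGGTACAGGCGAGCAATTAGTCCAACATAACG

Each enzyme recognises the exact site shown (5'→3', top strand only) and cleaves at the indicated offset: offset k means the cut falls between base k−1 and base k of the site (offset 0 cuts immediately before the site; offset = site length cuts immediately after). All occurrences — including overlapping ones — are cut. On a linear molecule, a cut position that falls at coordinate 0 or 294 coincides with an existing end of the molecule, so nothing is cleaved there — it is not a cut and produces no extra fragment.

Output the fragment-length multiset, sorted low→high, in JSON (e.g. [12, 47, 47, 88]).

Site scan:
  FykIV (GTTTT, off=1): no sites
  DwuIX (GGGCC, off=4): no sites
  RvuX (CCTCA, off=4): no sites
  XjeIX (GTGGG, off=1): no sites
  ZebX (TAGATG, off=4): no sites

All cut coordinates (distinct, sorted): ∅

Fragments:
  no cuts → one linear fragment of 294 bp

[294]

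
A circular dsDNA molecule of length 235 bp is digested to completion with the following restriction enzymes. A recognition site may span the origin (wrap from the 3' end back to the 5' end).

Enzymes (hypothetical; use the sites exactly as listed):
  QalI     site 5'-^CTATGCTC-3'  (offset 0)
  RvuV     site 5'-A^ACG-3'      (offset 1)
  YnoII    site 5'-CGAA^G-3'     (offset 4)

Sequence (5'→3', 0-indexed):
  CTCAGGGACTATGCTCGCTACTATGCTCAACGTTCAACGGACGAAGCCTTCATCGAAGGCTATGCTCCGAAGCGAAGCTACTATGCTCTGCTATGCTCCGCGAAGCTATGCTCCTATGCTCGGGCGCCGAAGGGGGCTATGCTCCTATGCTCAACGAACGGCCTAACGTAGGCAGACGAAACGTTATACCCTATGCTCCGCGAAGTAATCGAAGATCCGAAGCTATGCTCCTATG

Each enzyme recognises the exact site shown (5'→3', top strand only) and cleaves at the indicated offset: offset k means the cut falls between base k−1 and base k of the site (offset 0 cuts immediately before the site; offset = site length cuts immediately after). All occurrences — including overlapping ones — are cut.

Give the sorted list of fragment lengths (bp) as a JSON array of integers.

[1,1,2,4,4,5,5,7,8,8,8,8,8,9,9,9,9,10,10,12,12,12,13,14,14,15,18]

Scan for sites:
  QalI CTATGCTC/0: at [8, 20, 59, 80, 90, 105, 113, 136, 144, 190, 222, 230] ⇒ [8, 20, 59, 80, 90, 105, 113, 136, 144, 190, 222, 230]
  RvuV AACG/1: at [28, 35, 152, 156, 164, 179] ⇒ [29, 36, 153, 157, 165, 180]
  YnoII CGAAG/4: at [41, 53, 67, 72, 100, 127, 200, 209, 217] ⇒ [45, 57, 71, 76, 104, 131, 204, 213, 221]

All cut coordinates (distinct, sorted): [8, 20, 29, 36, 45, 57, 59, 71, 76, 80, 90, 104, 105, 113, 131, 136, 144, 153, 157, 165, 180, 190, 204, 213, 221, 222, 230]

Fragment lengths:
  8→20: 12 bp
  20→29: 9 bp
  29→36: 7 bp
  36→45: 9 bp
  45→57: 12 bp
  57→59: 2 bp
  59→71: 12 bp
  71→76: 5 bp
  76→80: 4 bp
  80→90: 10 bp
  90→104: 14 bp
  104→105: 1 bp
  105→113: 8 bp
  113→131: 18 bp
  131→136: 5 bp
  136→144: 8 bp
  144→153: 9 bp
  153→157: 4 bp
  157→165: 8 bp
  165→180: 15 bp
  180→190: 10 bp
  190→204: 14 bp
  204→213: 9 bp
  213→221: 8 bp
  221→222: 1 bp
  222→230: 8 bp
  230→8 (wrap): 235-230+8 = 13 bp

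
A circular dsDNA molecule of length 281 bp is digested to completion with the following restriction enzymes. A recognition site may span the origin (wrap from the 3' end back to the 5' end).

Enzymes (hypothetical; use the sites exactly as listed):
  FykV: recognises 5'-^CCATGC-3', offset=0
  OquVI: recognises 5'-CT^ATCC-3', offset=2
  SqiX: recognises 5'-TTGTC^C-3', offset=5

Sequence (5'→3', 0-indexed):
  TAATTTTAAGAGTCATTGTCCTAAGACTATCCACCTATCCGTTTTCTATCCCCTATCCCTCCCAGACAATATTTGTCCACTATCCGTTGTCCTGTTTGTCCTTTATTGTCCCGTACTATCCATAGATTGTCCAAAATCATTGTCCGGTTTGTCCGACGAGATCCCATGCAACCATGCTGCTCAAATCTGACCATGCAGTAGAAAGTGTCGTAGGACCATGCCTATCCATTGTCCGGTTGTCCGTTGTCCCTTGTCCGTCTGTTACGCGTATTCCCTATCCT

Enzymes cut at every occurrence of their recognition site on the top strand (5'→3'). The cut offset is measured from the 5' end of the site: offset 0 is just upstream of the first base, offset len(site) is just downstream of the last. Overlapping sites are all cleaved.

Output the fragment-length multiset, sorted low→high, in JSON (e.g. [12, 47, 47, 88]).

[4,7,7,7,7,8,8,8,8,8,9,9,10,10,10,10,11,13,14,19,21,23,25,25]

Site scan:
  FykV (CCATGC, off=0): starts [163, 171, 190, 215] → cuts [163, 171, 190, 215]
  OquVI (CTATCC, off=2): starts [26, 34, 45, 52, 79, 115, 221, 274] → cuts [28, 36, 47, 54, 81, 117, 223, 276]
  SqiX (TTGTCC, off=5): starts [15, 72, 86, 95, 105, 126, 139, 148, 228, 236, 243, 250] → cuts [20, 77, 91, 100, 110, 131, 144, 153, 233, 241, 248, 255]

Pooled cuts: [20, 28, 36, 47, 54, 77, 81, 91, 100, 110, 117, 131, 144, 153, 163, 171, 190, 215, 223, 233, 241, 248, 255, 276]

Fragment lengths:
  20→28: 8 bp
  28→36: 8 bp
  36→47: 11 bp
  47→54: 7 bp
  54→77: 23 bp
  77→81: 4 bp
  81→91: 10 bp
  91→100: 9 bp
  100→110: 10 bp
  110→117: 7 bp
  117→131: 14 bp
  131→144: 13 bp
  144→153: 9 bp
  153→163: 10 bp
  163→171: 8 bp
  171→190: 19 bp
  190→215: 25 bp
  215→223: 8 bp
  223→233: 10 bp
  233→241: 8 bp
  241→248: 7 bp
  248→255: 7 bp
  255→276: 21 bp
  276→20 (wrap): 281-276+20 = 25 bp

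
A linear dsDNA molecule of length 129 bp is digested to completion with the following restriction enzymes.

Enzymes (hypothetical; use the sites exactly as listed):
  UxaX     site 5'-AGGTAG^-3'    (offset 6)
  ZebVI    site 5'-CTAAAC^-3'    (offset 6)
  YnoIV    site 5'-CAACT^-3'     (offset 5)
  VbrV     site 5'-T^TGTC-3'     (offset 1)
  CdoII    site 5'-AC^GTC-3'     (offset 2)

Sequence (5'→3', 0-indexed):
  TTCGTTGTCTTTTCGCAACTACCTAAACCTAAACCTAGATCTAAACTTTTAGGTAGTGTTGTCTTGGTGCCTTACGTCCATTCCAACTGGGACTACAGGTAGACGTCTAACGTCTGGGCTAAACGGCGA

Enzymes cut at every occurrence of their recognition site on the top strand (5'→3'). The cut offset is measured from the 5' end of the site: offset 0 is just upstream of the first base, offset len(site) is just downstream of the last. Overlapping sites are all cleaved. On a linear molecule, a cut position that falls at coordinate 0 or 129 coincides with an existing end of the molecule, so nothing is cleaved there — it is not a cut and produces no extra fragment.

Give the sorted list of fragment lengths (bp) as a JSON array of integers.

[2,3,5,5,6,7,8,10,12,13,13,14,15,16]

Per-enzyme occurrences:
  UxaX AGGTAG/6: at [50, 96] ⇒ [56, 102]
  ZebVI CTAAAC/6: at [22, 28, 40, 118] ⇒ [28, 34, 46, 124]
  YnoIV CAACT/5: at [15, 83] ⇒ [20, 88]
  VbrV TTGTC/1: at [4, 58] ⇒ [5, 59]
  CdoII ACGTC/2: at [73, 102, 109] ⇒ [75, 104, 111]

Pooled cuts: [5, 20, 28, 34, 46, 56, 59, 75, 88, 102, 104, 111, 124]

Fragments:
  [0,5): 5 bp
  [5,20): 15 bp
  [20,28): 8 bp
  [28,34): 6 bp
  [34,46): 12 bp
  [46,56): 10 bp
  [56,59): 3 bp
  [59,75): 16 bp
  [75,88): 13 bp
  [88,102): 14 bp
  [102,104): 2 bp
  [104,111): 7 bp
  [111,124): 13 bp
  [124,129): 5 bp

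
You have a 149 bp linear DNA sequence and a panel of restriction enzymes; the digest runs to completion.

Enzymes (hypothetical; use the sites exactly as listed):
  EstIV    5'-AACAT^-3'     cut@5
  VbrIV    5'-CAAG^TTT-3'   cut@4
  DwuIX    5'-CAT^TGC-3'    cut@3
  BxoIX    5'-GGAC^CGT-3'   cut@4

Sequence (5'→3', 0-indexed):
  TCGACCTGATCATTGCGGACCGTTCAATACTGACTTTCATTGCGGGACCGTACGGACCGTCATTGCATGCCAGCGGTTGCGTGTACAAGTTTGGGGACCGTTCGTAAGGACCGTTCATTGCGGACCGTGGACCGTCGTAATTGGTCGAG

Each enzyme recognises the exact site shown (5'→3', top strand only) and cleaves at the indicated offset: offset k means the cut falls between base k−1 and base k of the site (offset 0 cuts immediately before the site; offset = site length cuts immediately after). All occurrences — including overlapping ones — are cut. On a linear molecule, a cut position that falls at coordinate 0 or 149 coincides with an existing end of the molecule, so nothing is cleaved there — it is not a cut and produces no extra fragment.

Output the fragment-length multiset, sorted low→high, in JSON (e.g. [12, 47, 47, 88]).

[6,7,7,7,7,8,9,9,13,13,17,20,26]

Per-enzyme occurrences:
  EstIV (AACAT, off=5): no sites
  VbrIV (CAAGTTT, off=4): starts [85] → cuts [89]
  DwuIX (CATTGC, off=3): starts [10, 37, 60, 115] → cuts [13, 40, 63, 118]
  BxoIX (GGACCGT, off=4): starts [16, 44, 53, 94, 107, 121, 128] → cuts [20, 48, 57, 98, 111, 125, 132]

Pooled cuts: [13, 20, 40, 48, 57, 63, 89, 98, 111, 118, 125, 132]

Fragment lengths:
  [0,13): 13 bp
  [13,20): 7 bp
  [20,40): 20 bp
  [40,48): 8 bp
  [48,57): 9 bp
  [57,63): 6 bp
  [63,89): 26 bp
  [89,98): 9 bp
  [98,111): 13 bp
  [111,118): 7 bp
  [118,125): 7 bp
  [125,132): 7 bp
  [132,149): 17 bp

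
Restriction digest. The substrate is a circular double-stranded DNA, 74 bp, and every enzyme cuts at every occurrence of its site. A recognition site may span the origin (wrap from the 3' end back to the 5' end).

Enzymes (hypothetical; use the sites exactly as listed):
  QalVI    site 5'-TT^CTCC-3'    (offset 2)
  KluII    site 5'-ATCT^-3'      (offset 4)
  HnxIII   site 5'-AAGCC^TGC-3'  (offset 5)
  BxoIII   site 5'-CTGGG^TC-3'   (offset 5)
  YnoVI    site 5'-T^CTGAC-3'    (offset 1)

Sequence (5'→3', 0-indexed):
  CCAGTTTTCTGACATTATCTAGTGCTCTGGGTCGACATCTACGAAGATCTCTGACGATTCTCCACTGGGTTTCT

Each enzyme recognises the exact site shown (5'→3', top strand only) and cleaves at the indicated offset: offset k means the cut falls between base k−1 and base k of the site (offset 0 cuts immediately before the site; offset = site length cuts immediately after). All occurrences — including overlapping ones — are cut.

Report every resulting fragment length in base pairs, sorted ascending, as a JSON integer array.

Site scan:
  QalVI (TTCTCC, off=2): starts [57, 70] → cuts [59, 72]
  KluII (ATCT, off=4): starts [16, 36, 46] → cuts [20, 40, 50]
  HnxIII (AAGCCTGC, off=5): no sites
  BxoIII (CTGGGTC, off=5): starts [26] → cuts [31]
  YnoVI (TCTGAC, off=1): starts [7, 49] → cuts [8, 50]

All cut coordinates (distinct, sorted): [8, 20, 31, 40, 50, 59, 72]

Fragment lengths:
  8→20: 12 bp
  20→31: 11 bp
  31→40: 9 bp
  40→50: 10 bp
  50→59: 9 bp
  59→72: 13 bp
  72→8 (wrap): 74-72+8 = 10 bp

[9,9,10,10,11,12,13]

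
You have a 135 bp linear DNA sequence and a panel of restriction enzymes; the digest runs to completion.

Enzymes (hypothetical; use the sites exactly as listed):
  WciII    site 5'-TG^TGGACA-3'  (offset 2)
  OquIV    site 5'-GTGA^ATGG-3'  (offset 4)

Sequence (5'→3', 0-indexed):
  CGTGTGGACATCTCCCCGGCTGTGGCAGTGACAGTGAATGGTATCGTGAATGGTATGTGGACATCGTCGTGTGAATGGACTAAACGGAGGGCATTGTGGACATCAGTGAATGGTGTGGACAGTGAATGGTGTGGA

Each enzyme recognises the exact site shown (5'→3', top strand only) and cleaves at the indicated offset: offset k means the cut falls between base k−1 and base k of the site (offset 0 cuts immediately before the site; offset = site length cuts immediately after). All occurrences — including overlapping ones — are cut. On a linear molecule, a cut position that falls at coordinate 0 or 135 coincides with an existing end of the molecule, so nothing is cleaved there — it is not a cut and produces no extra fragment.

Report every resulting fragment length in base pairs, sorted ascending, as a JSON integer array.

[4,6,8,10,10,12,13,17,22,33]

Per-enzyme occurrences:
  WciII TGTGGACA/2: at [2, 55, 94, 113] ⇒ [4, 57, 96, 115]
  OquIV GTGAATGG/4: at [33, 45, 70, 105, 121] ⇒ [37, 49, 74, 109, 125]

Pooled cuts: [4, 37, 49, 57, 74, 96, 109, 115, 125]

Fragment lengths:
  [0,4): 4 bp
  [4,37): 33 bp
  [37,49): 12 bp
  [49,57): 8 bp
  [57,74): 17 bp
  [74,96): 22 bp
  [96,109): 13 bp
  [109,115): 6 bp
  [115,125): 10 bp
  [125,135): 10 bp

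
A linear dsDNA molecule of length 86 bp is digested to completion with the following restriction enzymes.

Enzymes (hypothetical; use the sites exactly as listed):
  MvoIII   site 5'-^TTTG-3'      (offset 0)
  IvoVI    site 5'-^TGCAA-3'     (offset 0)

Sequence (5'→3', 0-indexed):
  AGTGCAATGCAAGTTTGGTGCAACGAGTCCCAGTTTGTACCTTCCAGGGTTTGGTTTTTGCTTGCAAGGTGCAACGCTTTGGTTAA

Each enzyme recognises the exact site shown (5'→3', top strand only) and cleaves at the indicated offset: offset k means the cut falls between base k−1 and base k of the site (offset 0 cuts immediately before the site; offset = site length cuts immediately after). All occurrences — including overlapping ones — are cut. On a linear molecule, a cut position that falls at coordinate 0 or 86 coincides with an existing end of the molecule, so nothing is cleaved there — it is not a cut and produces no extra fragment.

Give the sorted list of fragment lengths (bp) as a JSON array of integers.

[2,5,5,6,6,7,7,8,9,15,16]

Per-enzyme occurrences:
  MvoIII TTTG/0: at [13, 33, 49, 56, 77] ⇒ [13, 33, 49, 56, 77]
  IvoVI TGCAA/0: at [2, 7, 18, 62, 69] ⇒ [2, 7, 18, 62, 69]

Pooled cuts: [2, 7, 13, 18, 33, 49, 56, 62, 69, 77]

Fragments:
  [0,2): 2 bp
  [2,7): 5 bp
  [7,13): 6 bp
  [13,18): 5 bp
  [18,33): 15 bp
  [33,49): 16 bp
  [49,56): 7 bp
  [56,62): 6 bp
  [62,69): 7 bp
  [69,77): 8 bp
  [77,86): 9 bp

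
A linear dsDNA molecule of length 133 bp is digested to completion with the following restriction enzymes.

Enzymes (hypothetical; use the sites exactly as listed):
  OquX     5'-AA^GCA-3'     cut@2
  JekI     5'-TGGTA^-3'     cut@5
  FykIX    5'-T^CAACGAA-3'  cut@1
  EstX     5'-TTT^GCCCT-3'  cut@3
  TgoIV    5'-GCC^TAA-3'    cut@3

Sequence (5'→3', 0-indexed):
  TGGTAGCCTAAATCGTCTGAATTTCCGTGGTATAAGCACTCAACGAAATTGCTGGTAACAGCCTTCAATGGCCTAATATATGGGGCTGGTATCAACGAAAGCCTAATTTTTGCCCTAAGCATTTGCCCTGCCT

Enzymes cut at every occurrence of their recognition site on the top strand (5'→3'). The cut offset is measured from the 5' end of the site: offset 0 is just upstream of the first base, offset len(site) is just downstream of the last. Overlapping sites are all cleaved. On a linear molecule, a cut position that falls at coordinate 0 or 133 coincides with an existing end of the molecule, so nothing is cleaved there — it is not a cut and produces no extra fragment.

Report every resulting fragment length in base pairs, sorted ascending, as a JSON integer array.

Scan for sites:
  OquX AAGCA/2: at [33, 116] ⇒ [35, 118]
  JekI TGGTA/5: at [0, 27, 52, 86] ⇒ [5, 32, 57, 91]
  FykIX TCAACGAA/1: at [39, 91] ⇒ [40, 92]
  EstX TTTGCCCT/3: at [108, 121] ⇒ [111, 124]
  TgoIV GCCTAA/3: at [5, 70, 100] ⇒ [8, 73, 103]

Pooled cuts: [5, 8, 32, 35, 40, 57, 73, 91, 92, 103, 111, 118, 124]

Fragments:
  [0,5): 5 bp
  [5,8): 3 bp
  [8,32): 24 bp
  [32,35): 3 bp
  [35,40): 5 bp
  [40,57): 17 bp
  [57,73): 16 bp
  [73,91): 18 bp
  [91,92): 1 bp
  [92,103): 11 bp
  [103,111): 8 bp
  [111,118): 7 bp
  [118,124): 6 bp
  [124,133): 9 bp

[1,3,3,5,5,6,7,8,9,11,16,17,18,24]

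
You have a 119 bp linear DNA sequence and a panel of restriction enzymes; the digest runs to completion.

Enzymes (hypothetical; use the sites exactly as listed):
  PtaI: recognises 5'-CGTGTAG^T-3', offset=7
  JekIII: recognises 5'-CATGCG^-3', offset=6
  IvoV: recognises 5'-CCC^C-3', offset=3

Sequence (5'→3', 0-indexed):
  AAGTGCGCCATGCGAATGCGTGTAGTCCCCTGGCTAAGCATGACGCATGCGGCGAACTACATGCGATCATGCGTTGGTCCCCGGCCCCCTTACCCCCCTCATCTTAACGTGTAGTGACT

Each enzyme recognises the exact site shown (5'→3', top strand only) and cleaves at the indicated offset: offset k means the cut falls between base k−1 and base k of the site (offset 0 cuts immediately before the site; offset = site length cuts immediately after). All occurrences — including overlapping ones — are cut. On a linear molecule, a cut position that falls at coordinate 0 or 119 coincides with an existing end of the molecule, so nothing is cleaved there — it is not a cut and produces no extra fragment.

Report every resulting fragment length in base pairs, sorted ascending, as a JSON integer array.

[1,1,1,4,5,6,7,8,8,11,14,14,17,22]

Per-enzyme occurrences:
  PtaI (CGTGTAGT, off=7): starts [18, 107] → cuts [25, 114]
  JekIII (CATGCG, off=6): starts [8, 45, 59, 67] → cuts [14, 51, 65, 73]
  IvoV (CCCC, off=3): starts [26, 78, 84, 85, 92, 93, 94] → cuts [29, 81, 87, 88, 95, 96, 97]

Pooled cuts: [14, 25, 29, 51, 65, 73, 81, 87, 88, 95, 96, 97, 114]

Fragment lengths:
  [0,14): 14 bp
  [14,25): 11 bp
  [25,29): 4 bp
  [29,51): 22 bp
  [51,65): 14 bp
  [65,73): 8 bp
  [73,81): 8 bp
  [81,87): 6 bp
  [87,88): 1 bp
  [88,95): 7 bp
  [95,96): 1 bp
  [96,97): 1 bp
  [97,114): 17 bp
  [114,119): 5 bp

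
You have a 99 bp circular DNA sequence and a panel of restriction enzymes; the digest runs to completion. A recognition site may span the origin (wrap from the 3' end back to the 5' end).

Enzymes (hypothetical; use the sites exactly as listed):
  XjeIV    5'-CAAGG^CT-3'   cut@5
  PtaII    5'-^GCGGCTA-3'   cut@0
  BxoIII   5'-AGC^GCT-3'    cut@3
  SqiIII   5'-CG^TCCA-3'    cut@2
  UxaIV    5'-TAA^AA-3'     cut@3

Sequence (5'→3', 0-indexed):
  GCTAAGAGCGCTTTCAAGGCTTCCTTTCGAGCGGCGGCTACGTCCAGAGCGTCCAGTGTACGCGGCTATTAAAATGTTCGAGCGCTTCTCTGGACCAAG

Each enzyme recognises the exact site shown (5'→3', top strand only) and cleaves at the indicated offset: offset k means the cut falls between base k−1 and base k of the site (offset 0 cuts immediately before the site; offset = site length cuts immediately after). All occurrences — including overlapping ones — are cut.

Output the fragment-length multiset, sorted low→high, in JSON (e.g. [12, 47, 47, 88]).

Scan for sites:
  XjeIV (CAAGGCT, off=5): starts [14, 95] → cuts [1, 19]
  PtaII (GCGGCTA, off=0): starts [33, 61] → cuts [33, 61]
  BxoIII (AGCGCT, off=3): starts [6, 80] → cuts [9, 83]
  SqiIII (CGTCCA, off=2): starts [40, 49] → cuts [42, 51]
  UxaIV (TAAAA, off=3): starts [69] → cuts [72]

Pooled cuts: [1, 9, 19, 33, 42, 51, 61, 72, 83]

Fragment lengths:
  1→9: 8 bp
  9→19: 10 bp
  19→33: 14 bp
  33→42: 9 bp
  42→51: 9 bp
  51→61: 10 bp
  61→72: 11 bp
  72→83: 11 bp
  83→1 (wrap): 99-83+1 = 17 bp

[8,9,9,10,10,11,11,14,17]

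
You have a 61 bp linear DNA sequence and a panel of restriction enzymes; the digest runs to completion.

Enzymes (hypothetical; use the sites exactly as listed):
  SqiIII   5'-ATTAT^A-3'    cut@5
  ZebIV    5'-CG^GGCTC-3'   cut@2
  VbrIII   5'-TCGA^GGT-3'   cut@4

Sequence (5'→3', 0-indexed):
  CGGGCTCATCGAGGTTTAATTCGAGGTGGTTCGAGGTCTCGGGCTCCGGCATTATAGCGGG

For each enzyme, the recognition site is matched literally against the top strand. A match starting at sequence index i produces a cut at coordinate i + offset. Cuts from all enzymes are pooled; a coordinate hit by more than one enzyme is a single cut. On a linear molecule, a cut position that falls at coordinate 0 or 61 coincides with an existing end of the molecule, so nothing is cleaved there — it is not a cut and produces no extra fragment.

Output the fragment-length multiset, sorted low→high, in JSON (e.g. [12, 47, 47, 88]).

[2,6,7,10,10,12,14]

Scan for sites:
  SqiIII ATTATA/5: at [50] ⇒ [55]
  ZebIV CGGGCTC/2: at [0, 39] ⇒ [2, 41]
  VbrIII TCGAGGT/4: at [8, 20, 30] ⇒ [12, 24, 34]

All cut coordinates (distinct, sorted): [2, 12, 24, 34, 41, 55]

Fragment lengths:
  [0,2): 2 bp
  [2,12): 10 bp
  [12,24): 12 bp
  [24,34): 10 bp
  [34,41): 7 bp
  [41,55): 14 bp
  [55,61): 6 bp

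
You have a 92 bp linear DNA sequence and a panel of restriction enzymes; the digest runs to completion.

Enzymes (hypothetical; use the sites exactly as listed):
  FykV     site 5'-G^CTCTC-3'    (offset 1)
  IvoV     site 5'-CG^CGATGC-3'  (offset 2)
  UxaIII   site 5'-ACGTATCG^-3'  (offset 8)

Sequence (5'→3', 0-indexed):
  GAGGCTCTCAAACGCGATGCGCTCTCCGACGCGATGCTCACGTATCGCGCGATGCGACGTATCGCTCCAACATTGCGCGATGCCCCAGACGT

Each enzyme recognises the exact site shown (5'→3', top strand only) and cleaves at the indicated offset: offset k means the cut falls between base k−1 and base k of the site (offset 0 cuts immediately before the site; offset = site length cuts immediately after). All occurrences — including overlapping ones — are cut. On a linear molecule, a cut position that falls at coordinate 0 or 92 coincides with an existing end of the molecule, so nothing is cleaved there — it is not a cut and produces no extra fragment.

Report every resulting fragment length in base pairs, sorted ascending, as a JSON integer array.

[2,4,7,10,10,13,15,15,16]

Per-enzyme occurrences:
  FykV GCTCTC/1: at [3, 20] ⇒ [4, 21]
  IvoV CGCGATGC/2: at [12, 29, 47, 75] ⇒ [14, 31, 49, 77]
  UxaIII ACGTATCG/8: at [39, 56] ⇒ [47, 64]

All cut coordinates (distinct, sorted): [4, 14, 21, 31, 47, 49, 64, 77]

Fragments:
  [0,4): 4 bp
  [4,14): 10 bp
  [14,21): 7 bp
  [21,31): 10 bp
  [31,47): 16 bp
  [47,49): 2 bp
  [49,64): 15 bp
  [64,77): 13 bp
  [77,92): 15 bp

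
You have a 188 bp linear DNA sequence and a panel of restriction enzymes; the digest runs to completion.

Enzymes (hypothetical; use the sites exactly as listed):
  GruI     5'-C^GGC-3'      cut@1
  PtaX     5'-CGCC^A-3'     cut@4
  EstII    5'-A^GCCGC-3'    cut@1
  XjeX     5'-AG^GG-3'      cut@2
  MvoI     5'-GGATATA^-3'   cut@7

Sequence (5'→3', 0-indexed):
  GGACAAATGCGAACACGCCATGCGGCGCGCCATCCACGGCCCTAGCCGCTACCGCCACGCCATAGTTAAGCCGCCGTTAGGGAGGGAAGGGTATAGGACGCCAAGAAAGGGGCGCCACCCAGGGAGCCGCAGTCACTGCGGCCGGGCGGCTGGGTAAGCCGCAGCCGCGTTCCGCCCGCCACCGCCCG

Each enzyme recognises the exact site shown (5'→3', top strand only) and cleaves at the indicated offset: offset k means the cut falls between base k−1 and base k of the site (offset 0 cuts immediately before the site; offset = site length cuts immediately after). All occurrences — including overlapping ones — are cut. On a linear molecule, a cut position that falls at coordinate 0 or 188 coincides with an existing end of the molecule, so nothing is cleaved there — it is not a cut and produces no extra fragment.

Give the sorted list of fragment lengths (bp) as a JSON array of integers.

Per-enzyme occurrences:
  GruI (CGGC, off=1): starts [22, 36, 138, 146] → cuts [23, 37, 139, 147]
  PtaX (CGCCA, off=4): starts [15, 27, 52, 57, 98, 112, 176] → cuts [19, 31, 56, 61, 102, 116, 180]
  EstII (AGCCGC, off=1): starts [43, 68, 124, 156, 162] → cuts [44, 69, 125, 157, 163]
  XjeX (AGGG, off=2): starts [78, 82, 87, 107, 120] → cuts [80, 84, 89, 109, 122]
  MvoI (GGATATA, off=7): no sites

All cut coordinates (distinct, sorted): [19, 23, 31, 37, 44, 56, 61, 69, 80, 84, 89, 102, 109, 116, 122, 125, 139, 147, 157, 163, 180]

Fragments:
  [0,19): 19 bp
  [19,23): 4 bp
  [23,31): 8 bp
  [31,37): 6 bp
  [37,44): 7 bp
  [44,56): 12 bp
  [56,61): 5 bp
  [61,69): 8 bp
  [69,80): 11 bp
  [80,84): 4 bp
  [84,89): 5 bp
  [89,102): 13 bp
  [102,109): 7 bp
  [109,116): 7 bp
  [116,122): 6 bp
  [122,125): 3 bp
  [125,139): 14 bp
  [139,147): 8 bp
  [147,157): 10 bp
  [157,163): 6 bp
  [163,180): 17 bp
  [180,188): 8 bp

[3,4,4,5,5,6,6,6,7,7,7,8,8,8,8,10,11,12,13,14,17,19]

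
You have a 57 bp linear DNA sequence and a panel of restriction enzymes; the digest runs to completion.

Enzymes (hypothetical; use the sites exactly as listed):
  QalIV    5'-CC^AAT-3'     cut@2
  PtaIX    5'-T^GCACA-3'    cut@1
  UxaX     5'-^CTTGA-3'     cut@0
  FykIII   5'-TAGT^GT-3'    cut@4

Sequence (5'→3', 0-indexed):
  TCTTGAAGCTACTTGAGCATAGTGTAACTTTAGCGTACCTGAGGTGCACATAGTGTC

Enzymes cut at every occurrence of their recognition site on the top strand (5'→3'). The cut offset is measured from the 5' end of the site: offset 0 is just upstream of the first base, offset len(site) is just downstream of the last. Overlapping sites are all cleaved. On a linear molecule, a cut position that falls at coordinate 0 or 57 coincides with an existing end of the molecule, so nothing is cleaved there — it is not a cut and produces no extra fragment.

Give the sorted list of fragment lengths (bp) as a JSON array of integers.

[1,3,9,10,12,22]

Scan for sites:
  QalIV (CCAAT, off=2): no sites
  PtaIX TGCACA/1: at [44] ⇒ [45]
  UxaX CTTGA/0: at [1, 11] ⇒ [1, 11]
  FykIII TAGTGT/4: at [19, 50] ⇒ [23, 54]

All cut coordinates (distinct, sorted): [1, 11, 23, 45, 54]

Fragments:
  [0,1): 1 bp
  [1,11): 10 bp
  [11,23): 12 bp
  [23,45): 22 bp
  [45,54): 9 bp
  [54,57): 3 bp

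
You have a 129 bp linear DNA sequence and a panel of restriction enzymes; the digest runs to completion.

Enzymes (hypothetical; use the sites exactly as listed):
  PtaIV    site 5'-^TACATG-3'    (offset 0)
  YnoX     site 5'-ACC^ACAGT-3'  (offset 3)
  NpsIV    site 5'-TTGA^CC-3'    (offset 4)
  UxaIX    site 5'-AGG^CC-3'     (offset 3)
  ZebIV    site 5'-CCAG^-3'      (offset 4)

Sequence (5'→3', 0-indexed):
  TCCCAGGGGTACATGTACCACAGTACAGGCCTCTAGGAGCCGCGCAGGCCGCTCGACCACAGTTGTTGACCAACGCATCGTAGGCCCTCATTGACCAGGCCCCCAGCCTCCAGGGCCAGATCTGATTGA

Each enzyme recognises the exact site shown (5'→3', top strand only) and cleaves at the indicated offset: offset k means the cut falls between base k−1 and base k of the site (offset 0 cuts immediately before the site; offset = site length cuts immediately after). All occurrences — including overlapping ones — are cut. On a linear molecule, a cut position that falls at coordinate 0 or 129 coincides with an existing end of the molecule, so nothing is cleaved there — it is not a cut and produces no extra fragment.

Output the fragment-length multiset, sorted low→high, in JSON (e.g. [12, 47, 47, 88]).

Site scan:
  PtaIV (TACATG, off=0): starts [9] → cuts [9]
  YnoX (ACCACAGT, off=3): starts [16, 55] → cuts [19, 58]
  NpsIV (TTGACC, off=4): starts [65, 90] → cuts [69, 94]
  UxaIX (AGGCC, off=3): starts [26, 45, 81, 96] → cuts [29, 48, 84, 99]
  ZebIV (CCAG, off=4): starts [2, 94, 102, 109, 115] → cuts [6, 98, 106, 113, 119]

All cut coordinates (distinct, sorted): [6, 9, 19, 29, 48, 58, 69, 84, 94, 98, 99, 106, 113, 119]

Fragment lengths:
  [0,6): 6 bp
  [6,9): 3 bp
  [9,19): 10 bp
  [19,29): 10 bp
  [29,48): 19 bp
  [48,58): 10 bp
  [58,69): 11 bp
  [69,84): 15 bp
  [84,94): 10 bp
  [94,98): 4 bp
  [98,99): 1 bp
  [99,106): 7 bp
  [106,113): 7 bp
  [113,119): 6 bp
  [119,129): 10 bp

[1,3,4,6,6,7,7,10,10,10,10,10,11,15,19]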